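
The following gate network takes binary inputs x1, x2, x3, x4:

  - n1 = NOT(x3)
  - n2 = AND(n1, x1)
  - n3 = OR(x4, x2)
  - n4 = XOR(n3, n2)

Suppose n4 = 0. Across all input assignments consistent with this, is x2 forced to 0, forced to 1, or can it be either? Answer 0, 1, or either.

Both values of x2 occur among assignments with n4 = 0:
  x2=0: x1=0, x2=0, x3=0, x4=0
  x2=1: x1=1, x2=1, x3=0, x4=0

either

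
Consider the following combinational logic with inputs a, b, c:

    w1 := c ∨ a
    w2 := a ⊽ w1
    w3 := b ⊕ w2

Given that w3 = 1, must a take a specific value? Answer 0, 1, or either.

Both values of a occur among assignments with w3 = 1:
  a=0: a=0, b=0, c=0
  a=1: a=1, b=1, c=0

either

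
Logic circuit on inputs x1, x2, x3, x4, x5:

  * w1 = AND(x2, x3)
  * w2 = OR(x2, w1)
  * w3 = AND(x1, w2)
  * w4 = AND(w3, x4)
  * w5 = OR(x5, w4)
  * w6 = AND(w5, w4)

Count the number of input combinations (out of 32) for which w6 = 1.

4

w6 = AND(w5, w4) must be 1, so both w5 = 1 and w4 = 1.
w5 = OR(x5, w4) must be 1, so at least one of x5, w4 is 1.
w4 = AND(w3, x4) must be 1, so both w3 = 1 and x4 = 1.
Satisfying assignments:
  x1=1, x2=1, x3=0, x4=1, x5=0
  x1=1, x2=1, x3=0, x4=1, x5=1
  x1=1, x2=1, x3=1, x4=1, x5=0
  x1=1, x2=1, x3=1, x4=1, x5=1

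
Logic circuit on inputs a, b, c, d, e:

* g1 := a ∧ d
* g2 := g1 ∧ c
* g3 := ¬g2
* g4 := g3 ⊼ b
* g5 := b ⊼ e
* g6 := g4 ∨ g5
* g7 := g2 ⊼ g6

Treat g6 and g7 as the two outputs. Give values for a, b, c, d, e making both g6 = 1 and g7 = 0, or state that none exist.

Check with a=1, b=1, c=1, d=1, e=1:
g1 = a ∧ d = 1 ∧ 1 = 1
g2 = g1 ∧ c = 1 ∧ 1 = 1
g3 = ¬g2 = ¬1 = 0
g4 = g3 ⊼ b = 0 ⊼ 1 = 1
g5 = b ⊼ e = 1 ⊼ 1 = 0
g6 = g4 ∨ g5 = 1 ∨ 0 = 1
g7 = g2 ⊼ g6 = 1 ⊼ 1 = 0
So g6 = 1 and g7 = 0.

a=1, b=1, c=1, d=1, e=1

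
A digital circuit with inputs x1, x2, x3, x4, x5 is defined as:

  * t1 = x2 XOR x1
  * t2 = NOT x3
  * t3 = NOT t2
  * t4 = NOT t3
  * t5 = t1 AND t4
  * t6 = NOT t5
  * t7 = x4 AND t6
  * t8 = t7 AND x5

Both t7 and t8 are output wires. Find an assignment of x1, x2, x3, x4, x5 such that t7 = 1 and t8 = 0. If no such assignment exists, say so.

x1=1, x2=1, x3=1, x4=1, x5=0

Check with x1=1, x2=1, x3=1, x4=1, x5=0:
t1 = x2 XOR x1 = 1 XOR 1 = 0
t2 = NOT x3 = NOT 1 = 0
t3 = NOT t2 = NOT 0 = 1
t4 = NOT t3 = NOT 1 = 0
t5 = t1 AND t4 = 0 AND 0 = 0
t6 = NOT t5 = NOT 0 = 1
t7 = x4 AND t6 = 1 AND 1 = 1
t8 = t7 AND x5 = 1 AND 0 = 0
So t7 = 1 and t8 = 0.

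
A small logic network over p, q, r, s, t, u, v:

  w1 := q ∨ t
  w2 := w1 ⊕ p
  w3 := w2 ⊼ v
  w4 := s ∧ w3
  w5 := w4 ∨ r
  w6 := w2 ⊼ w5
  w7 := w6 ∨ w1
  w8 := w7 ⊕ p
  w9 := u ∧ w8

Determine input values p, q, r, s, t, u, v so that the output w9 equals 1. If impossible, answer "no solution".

p=0, q=0, r=1, s=1, t=0, u=1, v=1

w9 = u ∧ w8 must be 1, so both u = 1 and w8 = 1.
w8 = w7 ⊕ p must be 1, so w7 and p differ.
Check with p=0, q=0, r=1, s=1, t=0, u=1, v=1:
w1 = q ∨ t = 0 ∨ 0 = 0
w2 = w1 ⊕ p = 0 ⊕ 0 = 0
w3 = w2 ⊼ v = 0 ⊼ 1 = 1
w4 = s ∧ w3 = 1 ∧ 1 = 1
w5 = w4 ∨ r = 1 ∨ 1 = 1
w6 = w2 ⊼ w5 = 0 ⊼ 1 = 1
w7 = w6 ∨ w1 = 1 ∨ 0 = 1
w8 = w7 ⊕ p = 1 ⊕ 0 = 1
w9 = u ∧ w8 = 1 ∧ 1 = 1
So w9 = 1 as required.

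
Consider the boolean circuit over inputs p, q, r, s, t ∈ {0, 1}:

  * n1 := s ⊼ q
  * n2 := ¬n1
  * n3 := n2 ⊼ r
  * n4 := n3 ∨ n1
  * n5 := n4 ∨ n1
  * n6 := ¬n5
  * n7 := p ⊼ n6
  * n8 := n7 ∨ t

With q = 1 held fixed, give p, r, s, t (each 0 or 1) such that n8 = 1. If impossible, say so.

n8 = n7 ∨ t must be 1, so at least one of n7, t is 1.
Check with q = 1 and p=0, r=0, s=1, t=1:
n1 = s ⊼ q = 1 ⊼ 1 = 0
n2 = ¬n1 = ¬0 = 1
n3 = n2 ⊼ r = 1 ⊼ 0 = 1
n4 = n3 ∨ n1 = 1 ∨ 0 = 1
n5 = n4 ∨ n1 = 1 ∨ 0 = 1
n6 = ¬n5 = ¬1 = 0
n7 = p ⊼ n6 = 0 ⊼ 0 = 1
n8 = n7 ∨ t = 1 ∨ 1 = 1
So n8 = 1.

p=0, r=0, s=1, t=1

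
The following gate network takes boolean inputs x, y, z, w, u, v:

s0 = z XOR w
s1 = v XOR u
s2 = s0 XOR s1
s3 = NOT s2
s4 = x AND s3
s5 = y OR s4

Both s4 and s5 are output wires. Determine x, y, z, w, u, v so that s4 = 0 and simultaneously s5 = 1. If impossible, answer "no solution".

x=1, y=1, z=1, w=1, u=0, v=1

Check with x=1, y=1, z=1, w=1, u=0, v=1:
s0 = z XOR w = 1 XOR 1 = 0
s1 = v XOR u = 1 XOR 0 = 1
s2 = s0 XOR s1 = 0 XOR 1 = 1
s3 = NOT s2 = NOT 1 = 0
s4 = x AND s3 = 1 AND 0 = 0
s5 = y OR s4 = 1 OR 0 = 1
So s4 = 0 and s5 = 1.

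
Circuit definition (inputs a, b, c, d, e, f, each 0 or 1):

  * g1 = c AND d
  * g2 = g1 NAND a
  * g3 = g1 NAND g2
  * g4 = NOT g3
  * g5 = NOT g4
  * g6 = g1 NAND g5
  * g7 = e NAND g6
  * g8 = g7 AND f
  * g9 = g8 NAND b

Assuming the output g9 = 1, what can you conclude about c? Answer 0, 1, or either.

Both values of c occur among assignments with g9 = 1:
  c=0: a=0, b=0, c=0, d=0, e=0, f=0
  c=1: a=0, b=0, c=1, d=0, e=0, f=0

either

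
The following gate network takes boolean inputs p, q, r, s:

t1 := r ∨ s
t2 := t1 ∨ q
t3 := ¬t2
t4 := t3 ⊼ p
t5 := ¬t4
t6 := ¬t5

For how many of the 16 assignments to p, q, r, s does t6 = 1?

15

t6 = ¬t5 must be 1, so t5 = 0.
t5 = ¬t4 must be 0, so t4 = 1.
t4 = t3 ⊼ p must be 1, so at least one of t3, p is 0.
Enumerating the 16 input combinations, 15 give t6 = 1 and 1 give t6 = 0.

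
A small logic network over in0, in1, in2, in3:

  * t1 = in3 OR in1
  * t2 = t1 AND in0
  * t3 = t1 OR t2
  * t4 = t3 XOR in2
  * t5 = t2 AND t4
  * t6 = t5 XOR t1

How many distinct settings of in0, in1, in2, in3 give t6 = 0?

7

t6 = t5 XOR t1 must be 0, so t5 and t1 are equal.
Enumerating the 16 input combinations, 7 give t6 = 0 and 9 give t6 = 1.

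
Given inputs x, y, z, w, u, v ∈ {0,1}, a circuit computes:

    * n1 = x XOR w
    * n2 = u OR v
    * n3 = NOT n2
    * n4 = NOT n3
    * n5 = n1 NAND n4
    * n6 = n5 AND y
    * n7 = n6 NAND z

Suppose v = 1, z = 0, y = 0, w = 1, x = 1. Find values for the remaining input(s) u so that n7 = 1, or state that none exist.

u=0

n7 = n6 NAND z must be 1, so at least one of n6, z is 0.
Check with v = 1, z = 0, y = 0, w = 1, x = 1 and u=0:
n1 = x XOR w = 1 XOR 1 = 0
n2 = u OR v = 0 OR 1 = 1
n3 = NOT n2 = NOT 1 = 0
n4 = NOT n3 = NOT 0 = 1
n5 = n1 NAND n4 = 0 NAND 1 = 1
n6 = n5 AND y = 1 AND 0 = 0
n7 = n6 NAND z = 0 NAND 0 = 1
So n7 = 1.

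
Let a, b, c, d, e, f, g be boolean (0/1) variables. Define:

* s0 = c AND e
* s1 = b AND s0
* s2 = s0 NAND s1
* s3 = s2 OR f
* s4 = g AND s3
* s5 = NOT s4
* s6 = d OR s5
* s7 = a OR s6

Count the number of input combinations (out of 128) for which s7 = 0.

15

s7 = a OR s6 must be 0, so both a = 0 and s6 = 0.
s6 = d OR s5 must be 0, so both d = 0 and s5 = 0.
Enumerating the 128 input combinations, 15 give s7 = 0 and 113 give s7 = 1.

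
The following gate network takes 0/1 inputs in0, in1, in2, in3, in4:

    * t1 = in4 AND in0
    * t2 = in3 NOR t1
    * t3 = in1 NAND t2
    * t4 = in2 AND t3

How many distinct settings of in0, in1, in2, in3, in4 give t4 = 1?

t4 = in2 AND t3 must be 1, so both in2 = 1 and t3 = 1.
t3 = in1 NAND t2 must be 1, so at least one of in1, t2 is 0.
Enumerating the 32 input combinations, 13 give t4 = 1 and 19 give t4 = 0.

13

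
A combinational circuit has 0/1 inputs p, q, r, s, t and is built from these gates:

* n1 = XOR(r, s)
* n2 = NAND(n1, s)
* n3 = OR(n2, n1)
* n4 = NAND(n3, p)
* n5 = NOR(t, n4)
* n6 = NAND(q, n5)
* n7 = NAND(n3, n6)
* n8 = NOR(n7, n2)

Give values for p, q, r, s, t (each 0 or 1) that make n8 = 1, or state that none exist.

p=0, q=0, r=0, s=1, t=1

n8 = NOR(n7, n2) must be 1, so both n7 = 0 and n2 = 0.
n7 = NAND(n3, n6) must be 0, so both n3 = 1 and n6 = 1.
Check with p=0, q=0, r=0, s=1, t=1:
n1 = XOR(r, s) = XOR(0, 1) = 1
n2 = NAND(n1, s) = NAND(1, 1) = 0
n3 = OR(n2, n1) = OR(0, 1) = 1
n4 = NAND(n3, p) = NAND(1, 0) = 1
n5 = NOR(t, n4) = NOR(1, 1) = 0
n6 = NAND(q, n5) = NAND(0, 0) = 1
n7 = NAND(n3, n6) = NAND(1, 1) = 0
n8 = NOR(n7, n2) = NOR(0, 0) = 1
So n8 = 1 as required.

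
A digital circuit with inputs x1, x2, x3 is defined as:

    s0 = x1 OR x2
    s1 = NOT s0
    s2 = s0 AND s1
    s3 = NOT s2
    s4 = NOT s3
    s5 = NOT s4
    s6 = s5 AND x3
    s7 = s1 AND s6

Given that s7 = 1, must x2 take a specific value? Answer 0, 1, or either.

0

s7 = s1 AND s6 must be 1, so both s1 = 1 and s6 = 1.
s1 = NOT s0 must be 1, so s0 = 0.
Every assignment with s7 = 1 has x2 = 0; there are 1 such assignment(s).
  x1=0, x2=0, x3=1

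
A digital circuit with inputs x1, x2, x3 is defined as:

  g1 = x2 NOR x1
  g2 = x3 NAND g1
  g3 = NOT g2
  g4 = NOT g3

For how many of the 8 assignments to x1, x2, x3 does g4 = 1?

7

g4 = NOT g3 must be 1, so g3 = 0.
g3 = NOT g2 must be 0, so g2 = 1.
Enumerating the 8 input combinations, 7 give g4 = 1 and 1 give g4 = 0.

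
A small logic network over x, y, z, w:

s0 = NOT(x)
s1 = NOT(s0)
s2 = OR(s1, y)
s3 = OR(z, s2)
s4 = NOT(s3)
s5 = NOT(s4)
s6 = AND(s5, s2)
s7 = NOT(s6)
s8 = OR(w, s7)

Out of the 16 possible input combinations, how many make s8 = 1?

10

s8 = OR(w, s7) must be 1, so at least one of w, s7 is 1.
Enumerating the 16 input combinations, 10 give s8 = 1 and 6 give s8 = 0.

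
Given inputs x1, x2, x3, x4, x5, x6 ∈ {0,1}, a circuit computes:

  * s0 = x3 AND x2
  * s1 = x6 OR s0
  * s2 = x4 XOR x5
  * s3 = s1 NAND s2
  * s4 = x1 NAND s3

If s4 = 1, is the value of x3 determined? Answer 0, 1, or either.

either

Both values of x3 occur among assignments with s4 = 1:
  x3=0: x1=0, x2=0, x3=0, x4=0, x5=0, x6=0
  x3=1: x1=0, x2=0, x3=1, x4=0, x5=0, x6=0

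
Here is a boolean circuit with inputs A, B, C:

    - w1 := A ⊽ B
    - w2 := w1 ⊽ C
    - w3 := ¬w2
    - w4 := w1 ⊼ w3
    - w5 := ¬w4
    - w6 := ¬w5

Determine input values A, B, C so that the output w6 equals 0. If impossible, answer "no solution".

A=0, B=0, C=1

w6 = ¬w5 must be 0, so w5 = 1.
Check with A=0, B=0, C=1:
w1 = A ⊽ B = 0 ⊽ 0 = 1
w2 = w1 ⊽ C = 1 ⊽ 1 = 0
w3 = ¬w2 = ¬0 = 1
w4 = w1 ⊼ w3 = 1 ⊼ 1 = 0
w5 = ¬w4 = ¬0 = 1
w6 = ¬w5 = ¬1 = 0
So w6 = 0 as required.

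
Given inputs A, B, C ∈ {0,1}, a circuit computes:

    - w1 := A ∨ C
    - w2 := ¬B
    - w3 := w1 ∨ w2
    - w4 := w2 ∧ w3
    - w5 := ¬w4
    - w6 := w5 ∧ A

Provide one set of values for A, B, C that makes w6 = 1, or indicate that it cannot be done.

A=1, B=1, C=0

w6 = w5 ∧ A must be 1, so both w5 = 1 and A = 1.
w5 = ¬w4 must be 1, so w4 = 0.
w4 = w2 ∧ w3 must be 0, so at least one of w2, w3 is 0.
Check with A=1, B=1, C=0:
w1 = A ∨ C = 1 ∨ 0 = 1
w2 = ¬B = ¬1 = 0
w3 = w1 ∨ w2 = 1 ∨ 0 = 1
w4 = w2 ∧ w3 = 0 ∧ 1 = 0
w5 = ¬w4 = ¬0 = 1
w6 = w5 ∧ A = 1 ∧ 1 = 1
So w6 = 1 as required.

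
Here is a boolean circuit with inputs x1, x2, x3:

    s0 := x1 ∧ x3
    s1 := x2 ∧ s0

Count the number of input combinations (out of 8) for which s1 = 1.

s1 = x2 ∧ s0 must be 1, so both x2 = 1 and s0 = 1.
s0 = x1 ∧ x3 must be 1, so both x1 = 1 and x3 = 1.
Enumerating the 8 input combinations, 1 give s1 = 1 and 7 give s1 = 0.

1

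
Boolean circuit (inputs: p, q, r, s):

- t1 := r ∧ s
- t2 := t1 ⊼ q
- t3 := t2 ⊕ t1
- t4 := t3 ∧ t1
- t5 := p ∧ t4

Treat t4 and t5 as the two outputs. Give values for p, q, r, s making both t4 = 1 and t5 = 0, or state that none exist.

Check with p=0 q=1 r=1 s=1:
t1 = r ∧ s = 1 ∧ 1 = 1
t2 = t1 ⊼ q = 1 ⊼ 1 = 0
t3 = t2 ⊕ t1 = 0 ⊕ 1 = 1
t4 = t3 ∧ t1 = 1 ∧ 1 = 1
t5 = p ∧ t4 = 0 ∧ 1 = 0
So t4 = 1 and t5 = 0.

p=0 q=1 r=1 s=1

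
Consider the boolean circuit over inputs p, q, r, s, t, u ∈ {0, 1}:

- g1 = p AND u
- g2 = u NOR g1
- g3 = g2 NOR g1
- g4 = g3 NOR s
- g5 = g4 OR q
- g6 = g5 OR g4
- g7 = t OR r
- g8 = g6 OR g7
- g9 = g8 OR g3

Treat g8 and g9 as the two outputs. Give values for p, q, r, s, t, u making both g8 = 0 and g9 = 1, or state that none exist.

Check with p=0 q=0 r=0 s=0 t=0 u=1:
g1 = p AND u = 0 AND 1 = 0
g2 = u NOR g1 = 1 NOR 0 = 0
g3 = g2 NOR g1 = 0 NOR 0 = 1
g4 = g3 NOR s = 1 NOR 0 = 0
g5 = g4 OR q = 0 OR 0 = 0
g6 = g5 OR g4 = 0 OR 0 = 0
g7 = t OR r = 0 OR 0 = 0
g8 = g6 OR g7 = 0 OR 0 = 0
g9 = g8 OR g3 = 0 OR 1 = 1
So g8 = 0 and g9 = 1.

p=0 q=0 r=0 s=0 t=0 u=1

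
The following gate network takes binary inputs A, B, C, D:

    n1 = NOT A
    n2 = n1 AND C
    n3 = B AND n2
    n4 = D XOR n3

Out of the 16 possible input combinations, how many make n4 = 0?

8

n4 = D XOR n3 must be 0, so D and n3 are equal.
Enumerating the 16 input combinations, 8 give n4 = 0 and 8 give n4 = 1.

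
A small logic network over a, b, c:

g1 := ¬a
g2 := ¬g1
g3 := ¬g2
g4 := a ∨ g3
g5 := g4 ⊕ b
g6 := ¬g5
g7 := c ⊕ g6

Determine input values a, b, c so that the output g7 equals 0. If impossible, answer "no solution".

g7 = c ⊕ g6 must be 0, so c and g6 are equal.
Check with a=1 b=0 c=0:
g1 = ¬a = ¬1 = 0
g2 = ¬g1 = ¬0 = 1
g3 = ¬g2 = ¬1 = 0
g4 = a ∨ g3 = 1 ∨ 0 = 1
g5 = g4 ⊕ b = 1 ⊕ 0 = 1
g6 = ¬g5 = ¬1 = 0
g7 = c ⊕ g6 = 0 ⊕ 0 = 0
So g7 = 0 as required.

a=1 b=0 c=0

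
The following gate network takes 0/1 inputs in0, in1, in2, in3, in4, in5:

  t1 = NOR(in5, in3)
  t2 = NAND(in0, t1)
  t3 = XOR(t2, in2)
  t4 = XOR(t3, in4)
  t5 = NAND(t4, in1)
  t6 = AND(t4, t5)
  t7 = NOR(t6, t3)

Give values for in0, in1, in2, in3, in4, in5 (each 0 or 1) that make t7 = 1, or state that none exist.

in0=1 in1=1 in2=1 in3=1 in4=1 in5=0

t7 = NOR(t6, t3) must be 1, so both t6 = 0 and t3 = 0.
t6 = AND(t4, t5) must be 0, so at least one of t4, t5 is 0.
Check with in0=1 in1=1 in2=1 in3=1 in4=1 in5=0:
t1 = NOR(in5, in3) = NOR(0, 1) = 0
t2 = NAND(in0, t1) = NAND(1, 0) = 1
t3 = XOR(t2, in2) = XOR(1, 1) = 0
t4 = XOR(t3, in4) = XOR(0, 1) = 1
t5 = NAND(t4, in1) = NAND(1, 1) = 0
t6 = AND(t4, t5) = AND(1, 0) = 0
t7 = NOR(t6, t3) = NOR(0, 0) = 1
So t7 = 1 as required.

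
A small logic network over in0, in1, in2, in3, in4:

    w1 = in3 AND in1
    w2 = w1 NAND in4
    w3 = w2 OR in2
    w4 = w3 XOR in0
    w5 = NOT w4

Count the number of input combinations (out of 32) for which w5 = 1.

w5 = NOT w4 must be 1, so w4 = 0.
w4 = w3 XOR in0 must be 0, so w3 and in0 are equal.
Enumerating the 32 input combinations, 16 give w5 = 1 and 16 give w5 = 0.

16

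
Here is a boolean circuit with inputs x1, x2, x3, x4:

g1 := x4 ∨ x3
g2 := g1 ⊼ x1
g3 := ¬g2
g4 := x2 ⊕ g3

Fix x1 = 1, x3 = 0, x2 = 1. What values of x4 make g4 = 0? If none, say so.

Check with x1 = 1, x3 = 0, x2 = 1 and x4=1:
g1 = x4 ∨ x3 = 1 ∨ 0 = 1
g2 = g1 ⊼ x1 = 1 ⊼ 1 = 0
g3 = ¬g2 = ¬0 = 1
g4 = x2 ⊕ g3 = 1 ⊕ 1 = 0
So g4 = 0.

x4=1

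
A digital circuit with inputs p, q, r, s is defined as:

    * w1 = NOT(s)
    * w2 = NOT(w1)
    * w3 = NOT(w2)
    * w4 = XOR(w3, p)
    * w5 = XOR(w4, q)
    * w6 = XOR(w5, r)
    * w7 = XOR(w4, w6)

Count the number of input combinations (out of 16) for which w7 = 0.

w7 = XOR(w4, w6) must be 0, so w4 and w6 are equal.
Enumerating the 16 input combinations, 8 give w7 = 0 and 8 give w7 = 1.

8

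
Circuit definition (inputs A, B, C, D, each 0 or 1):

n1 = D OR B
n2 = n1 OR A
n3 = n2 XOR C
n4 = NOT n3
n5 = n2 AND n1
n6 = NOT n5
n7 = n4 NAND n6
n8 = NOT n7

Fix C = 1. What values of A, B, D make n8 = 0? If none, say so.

Check with C = 1 and A=1, B=0, D=1:
n1 = D OR B = 1 OR 0 = 1
n2 = n1 OR A = 1 OR 1 = 1
n3 = n2 XOR C = 1 XOR 1 = 0
n4 = NOT n3 = NOT 0 = 1
n5 = n2 AND n1 = 1 AND 1 = 1
n6 = NOT n5 = NOT 1 = 0
n7 = n4 NAND n6 = 1 NAND 0 = 1
n8 = NOT n7 = NOT 1 = 0
So n8 = 0.

A=1, B=0, D=1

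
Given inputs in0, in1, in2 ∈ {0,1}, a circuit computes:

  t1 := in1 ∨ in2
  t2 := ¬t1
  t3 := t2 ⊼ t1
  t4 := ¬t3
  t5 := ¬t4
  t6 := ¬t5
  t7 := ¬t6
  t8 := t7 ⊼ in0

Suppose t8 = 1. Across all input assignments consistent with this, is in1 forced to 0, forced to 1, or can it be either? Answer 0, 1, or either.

Both values of in1 occur among assignments with t8 = 1:
  in1=0: in0=0, in1=0, in2=0
  in1=1: in0=0, in1=1, in2=0

either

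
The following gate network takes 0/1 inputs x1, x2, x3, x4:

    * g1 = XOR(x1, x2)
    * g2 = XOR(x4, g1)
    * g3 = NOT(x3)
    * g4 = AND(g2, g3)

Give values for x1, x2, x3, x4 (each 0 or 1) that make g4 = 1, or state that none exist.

Check with x1=0 x2=0 x3=0 x4=1:
g1 = XOR(x1, x2) = XOR(0, 0) = 0
g2 = XOR(x4, g1) = XOR(1, 0) = 1
g3 = NOT(x3) = NOT 0 = 1
g4 = AND(g2, g3) = AND(1, 1) = 1
So g4 = 1 as required.

x1=0 x2=0 x3=0 x4=1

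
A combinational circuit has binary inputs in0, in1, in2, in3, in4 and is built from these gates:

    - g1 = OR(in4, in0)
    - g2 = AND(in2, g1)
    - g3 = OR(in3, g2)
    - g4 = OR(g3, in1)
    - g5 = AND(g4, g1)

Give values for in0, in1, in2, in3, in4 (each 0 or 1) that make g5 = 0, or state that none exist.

g5 = AND(g4, g1) must be 0, so at least one of g4, g1 is 0.
Check with in0=0 in1=1 in2=0 in3=0 in4=0:
g1 = OR(in4, in0) = OR(0, 0) = 0
g2 = AND(in2, g1) = AND(0, 0) = 0
g3 = OR(in3, g2) = OR(0, 0) = 0
g4 = OR(g3, in1) = OR(0, 1) = 1
g5 = AND(g4, g1) = AND(1, 0) = 0
So g5 = 0 as required.

in0=0 in1=1 in2=0 in3=0 in4=0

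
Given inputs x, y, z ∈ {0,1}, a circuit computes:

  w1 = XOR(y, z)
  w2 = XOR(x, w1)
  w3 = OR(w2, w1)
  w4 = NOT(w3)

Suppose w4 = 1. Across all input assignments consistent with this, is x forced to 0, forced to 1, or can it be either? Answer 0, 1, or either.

w4 = NOT(w3) must be 1, so w3 = 0.
Every assignment with w4 = 1 has x = 0; there are 2 such assignment(s).
  x=0, y=0, z=0
  x=0, y=1, z=1

0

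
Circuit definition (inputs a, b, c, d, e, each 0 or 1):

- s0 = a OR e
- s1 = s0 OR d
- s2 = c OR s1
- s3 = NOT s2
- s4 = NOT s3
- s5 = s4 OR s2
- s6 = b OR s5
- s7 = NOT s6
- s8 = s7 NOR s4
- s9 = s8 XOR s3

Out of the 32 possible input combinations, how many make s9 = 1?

s9 = s8 XOR s3 must be 1, so s8 and s3 differ.
Satisfying assignments:
  a=0, b=0, c=0, d=0, e=0

1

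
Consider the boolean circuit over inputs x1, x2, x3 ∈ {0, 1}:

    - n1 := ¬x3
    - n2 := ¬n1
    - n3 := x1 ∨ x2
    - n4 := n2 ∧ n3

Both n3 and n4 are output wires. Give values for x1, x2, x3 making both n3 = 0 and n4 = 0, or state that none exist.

Check with x1=0, x2=0, x3=0:
n1 = ¬x3 = ¬0 = 1
n2 = ¬n1 = ¬1 = 0
n3 = x1 ∨ x2 = 0 ∨ 0 = 0
n4 = n2 ∧ n3 = 0 ∧ 0 = 0
So n3 = 0 and n4 = 0.

x1=0, x2=0, x3=0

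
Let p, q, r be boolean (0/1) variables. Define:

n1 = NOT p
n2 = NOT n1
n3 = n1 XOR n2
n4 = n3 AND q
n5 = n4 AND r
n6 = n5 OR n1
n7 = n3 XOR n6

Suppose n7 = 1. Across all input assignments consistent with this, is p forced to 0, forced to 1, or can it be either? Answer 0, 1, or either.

n7 = n3 XOR n6 must be 1, so n3 and n6 differ.
Every assignment with n7 = 1 has p = 1; there are 3 such assignment(s).
  p=1, q=0, r=0
  p=1, q=0, r=1
  p=1, q=1, r=0

1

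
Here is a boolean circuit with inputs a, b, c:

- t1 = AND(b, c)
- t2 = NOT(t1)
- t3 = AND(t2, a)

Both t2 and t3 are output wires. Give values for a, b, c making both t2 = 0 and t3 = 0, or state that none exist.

a=1, b=1, c=1

Check with a=1, b=1, c=1:
t1 = AND(b, c) = AND(1, 1) = 1
t2 = NOT(t1) = NOT 1 = 0
t3 = AND(t2, a) = AND(0, 1) = 0
So t2 = 0 and t3 = 0.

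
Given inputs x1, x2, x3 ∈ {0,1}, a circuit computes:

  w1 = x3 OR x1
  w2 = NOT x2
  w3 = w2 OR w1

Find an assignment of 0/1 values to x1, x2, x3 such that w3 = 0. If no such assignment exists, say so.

x1=0, x2=1, x3=0

w3 = w2 OR w1 must be 0, so both w2 = 0 and w1 = 0.
Check with x1=0, x2=1, x3=0:
w1 = x3 OR x1 = 0 OR 0 = 0
w2 = NOT x2 = NOT 1 = 0
w3 = w2 OR w1 = 0 OR 0 = 0
So w3 = 0 as required.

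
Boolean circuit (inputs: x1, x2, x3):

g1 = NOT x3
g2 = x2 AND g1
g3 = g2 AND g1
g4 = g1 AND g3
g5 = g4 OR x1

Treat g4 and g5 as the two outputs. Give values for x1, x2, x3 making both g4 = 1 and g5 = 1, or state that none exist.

Check with x1=1, x2=1, x3=0:
g1 = NOT x3 = NOT 0 = 1
g2 = x2 AND g1 = 1 AND 1 = 1
g3 = g2 AND g1 = 1 AND 1 = 1
g4 = g1 AND g3 = 1 AND 1 = 1
g5 = g4 OR x1 = 1 OR 1 = 1
So g4 = 1 and g5 = 1.

x1=1, x2=1, x3=0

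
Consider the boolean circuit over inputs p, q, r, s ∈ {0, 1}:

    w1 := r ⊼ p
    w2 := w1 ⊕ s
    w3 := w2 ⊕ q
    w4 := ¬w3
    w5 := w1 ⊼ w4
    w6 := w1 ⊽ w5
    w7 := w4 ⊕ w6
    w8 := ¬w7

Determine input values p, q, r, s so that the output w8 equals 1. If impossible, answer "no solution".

Check with p=0 q=1 r=0 s=1:
w1 = r ⊼ p = 0 ⊼ 0 = 1
w2 = w1 ⊕ s = 1 ⊕ 1 = 0
w3 = w2 ⊕ q = 0 ⊕ 1 = 1
w4 = ¬w3 = ¬1 = 0
w5 = w1 ⊼ w4 = 1 ⊼ 0 = 1
w6 = w1 ⊽ w5 = 1 ⊽ 1 = 0
w7 = w4 ⊕ w6 = 0 ⊕ 0 = 0
w8 = ¬w7 = ¬0 = 1
So w8 = 1 as required.

p=0 q=1 r=0 s=1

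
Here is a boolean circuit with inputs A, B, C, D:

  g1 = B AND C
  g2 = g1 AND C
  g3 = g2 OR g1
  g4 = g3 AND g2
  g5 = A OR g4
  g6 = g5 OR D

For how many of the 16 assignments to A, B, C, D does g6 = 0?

g6 = g5 OR D must be 0, so both g5 = 0 and D = 0.
g5 = A OR g4 must be 0, so both A = 0 and g4 = 0.
g4 = g3 AND g2 must be 0, so at least one of g3, g2 is 0.
Satisfying assignments:
  A=0, B=0, C=0, D=0
  A=0, B=0, C=1, D=0
  A=0, B=1, C=0, D=0

3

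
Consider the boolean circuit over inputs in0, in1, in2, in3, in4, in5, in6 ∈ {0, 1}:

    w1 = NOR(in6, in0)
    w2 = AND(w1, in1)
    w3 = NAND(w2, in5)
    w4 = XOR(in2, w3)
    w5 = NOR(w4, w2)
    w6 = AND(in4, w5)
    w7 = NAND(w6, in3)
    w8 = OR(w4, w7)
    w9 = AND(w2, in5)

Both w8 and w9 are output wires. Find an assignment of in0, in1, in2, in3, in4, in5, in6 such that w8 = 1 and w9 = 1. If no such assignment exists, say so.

Check with in0=0, in1=1, in2=0, in3=0, in4=1, in5=1, in6=0:
w1 = NOR(in6, in0) = NOR(0, 0) = 1
w2 = AND(w1, in1) = AND(1, 1) = 1
w3 = NAND(w2, in5) = NAND(1, 1) = 0
w4 = XOR(in2, w3) = XOR(0, 0) = 0
w5 = NOR(w4, w2) = NOR(0, 1) = 0
w6 = AND(in4, w5) = AND(1, 0) = 0
w7 = NAND(w6, in3) = NAND(0, 0) = 1
w8 = OR(w4, w7) = OR(0, 1) = 1
w9 = AND(w2, in5) = AND(1, 1) = 1
So w8 = 1 and w9 = 1.

in0=0, in1=1, in2=0, in3=0, in4=1, in5=1, in6=0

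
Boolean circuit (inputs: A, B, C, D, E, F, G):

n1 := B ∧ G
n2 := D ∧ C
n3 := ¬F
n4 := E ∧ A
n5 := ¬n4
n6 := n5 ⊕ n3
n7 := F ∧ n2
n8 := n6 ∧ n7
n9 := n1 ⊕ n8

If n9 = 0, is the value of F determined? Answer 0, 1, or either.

either

Both values of F occur among assignments with n9 = 0:
  F=0: A=0, B=0, C=0, D=0, E=0, F=0, G=0
  F=1: A=0, B=0, C=0, D=0, E=0, F=1, G=0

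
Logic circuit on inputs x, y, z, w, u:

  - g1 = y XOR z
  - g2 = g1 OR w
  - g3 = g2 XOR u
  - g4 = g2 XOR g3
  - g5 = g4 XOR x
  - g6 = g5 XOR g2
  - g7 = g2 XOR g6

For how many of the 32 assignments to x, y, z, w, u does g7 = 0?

16

g7 = g2 XOR g6 must be 0, so g2 and g6 are equal.
Enumerating the 32 input combinations, 16 give g7 = 0 and 16 give g7 = 1.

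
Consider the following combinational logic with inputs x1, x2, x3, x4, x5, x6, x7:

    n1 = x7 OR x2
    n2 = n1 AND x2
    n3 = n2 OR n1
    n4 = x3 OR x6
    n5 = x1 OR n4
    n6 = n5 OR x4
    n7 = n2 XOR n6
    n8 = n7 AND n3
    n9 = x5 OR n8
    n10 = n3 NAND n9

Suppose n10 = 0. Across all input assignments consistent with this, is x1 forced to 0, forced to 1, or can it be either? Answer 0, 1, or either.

either

Both values of x1 occur among assignments with n10 = 0:
  x1=0: x1=0, x2=0, x3=0, x4=0, x5=0, x6=1, x7=1
  x1=1: x1=1, x2=0, x3=0, x4=0, x5=0, x6=0, x7=1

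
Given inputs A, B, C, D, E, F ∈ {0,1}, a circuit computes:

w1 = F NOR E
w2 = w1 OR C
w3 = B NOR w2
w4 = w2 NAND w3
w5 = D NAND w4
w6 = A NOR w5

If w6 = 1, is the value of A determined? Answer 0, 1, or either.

0

w6 = A NOR w5 must be 1, so both A = 0 and w5 = 0.
w5 = D NAND w4 must be 0, so both D = 1 and w4 = 1.
w4 = w2 NAND w3 must be 1, so at least one of w2, w3 is 0.
Every assignment with w6 = 1 has A = 0; there are 16 such assignment(s).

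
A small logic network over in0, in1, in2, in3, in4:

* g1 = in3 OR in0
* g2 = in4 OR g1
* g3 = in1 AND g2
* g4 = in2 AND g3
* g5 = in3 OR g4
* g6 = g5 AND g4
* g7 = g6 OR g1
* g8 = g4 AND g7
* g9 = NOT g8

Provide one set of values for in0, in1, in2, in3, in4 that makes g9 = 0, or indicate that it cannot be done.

Check with in0=1 in1=1 in2=1 in3=0 in4=0:
g1 = in3 OR in0 = 0 OR 1 = 1
g2 = in4 OR g1 = 0 OR 1 = 1
g3 = in1 AND g2 = 1 AND 1 = 1
g4 = in2 AND g3 = 1 AND 1 = 1
g5 = in3 OR g4 = 0 OR 1 = 1
g6 = g5 AND g4 = 1 AND 1 = 1
g7 = g6 OR g1 = 1 OR 1 = 1
g8 = g4 AND g7 = 1 AND 1 = 1
g9 = NOT g8 = NOT 1 = 0
So g9 = 0 as required.

in0=1 in1=1 in2=1 in3=0 in4=0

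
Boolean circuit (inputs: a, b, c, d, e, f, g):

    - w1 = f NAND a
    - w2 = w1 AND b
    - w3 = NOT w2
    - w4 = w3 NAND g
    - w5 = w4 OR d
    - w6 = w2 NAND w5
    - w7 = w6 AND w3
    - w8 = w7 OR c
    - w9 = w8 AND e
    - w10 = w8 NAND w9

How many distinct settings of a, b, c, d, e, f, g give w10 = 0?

52

w10 = w8 NAND w9 must be 0, so both w8 = 1 and w9 = 1.
w8 = w7 OR c must be 1, so at least one of w7, c is 1.
Enumerating the 128 input combinations, 52 give w10 = 0 and 76 give w10 = 1.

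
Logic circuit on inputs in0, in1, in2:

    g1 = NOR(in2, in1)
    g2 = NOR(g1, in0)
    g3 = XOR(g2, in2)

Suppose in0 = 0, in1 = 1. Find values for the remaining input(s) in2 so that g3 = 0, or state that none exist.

g3 = XOR(g2, in2) must be 0, so g2 and in2 are equal.
Check with in0 = 0, in1 = 1 and in2=1:
g1 = NOR(in2, in1) = NOR(1, 1) = 0
g2 = NOR(g1, in0) = NOR(0, 0) = 1
g3 = XOR(g2, in2) = XOR(1, 1) = 0
So g3 = 0.

in2=1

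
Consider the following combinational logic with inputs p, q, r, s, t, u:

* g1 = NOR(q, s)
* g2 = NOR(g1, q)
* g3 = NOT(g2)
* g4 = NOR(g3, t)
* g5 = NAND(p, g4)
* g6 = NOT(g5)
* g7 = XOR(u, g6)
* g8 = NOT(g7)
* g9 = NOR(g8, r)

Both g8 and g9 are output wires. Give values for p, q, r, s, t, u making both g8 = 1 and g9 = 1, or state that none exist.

Across all 64 input combinations, none give both g8 = 1 and g9 = 1.

no solution exists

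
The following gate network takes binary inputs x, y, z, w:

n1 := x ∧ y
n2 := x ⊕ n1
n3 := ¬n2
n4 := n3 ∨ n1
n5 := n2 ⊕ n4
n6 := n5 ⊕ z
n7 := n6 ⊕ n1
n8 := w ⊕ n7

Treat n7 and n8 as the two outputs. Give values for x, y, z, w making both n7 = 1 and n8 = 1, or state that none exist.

Check with x=1 y=0 z=0 w=0:
n1 = x ∧ y = 1 ∧ 0 = 0
n2 = x ⊕ n1 = 1 ⊕ 0 = 1
n3 = ¬n2 = ¬1 = 0
n4 = n3 ∨ n1 = 0 ∨ 0 = 0
n5 = n2 ⊕ n4 = 1 ⊕ 0 = 1
n6 = n5 ⊕ z = 1 ⊕ 0 = 1
n7 = n6 ⊕ n1 = 1 ⊕ 0 = 1
n8 = w ⊕ n7 = 0 ⊕ 1 = 1
So n7 = 1 and n8 = 1.

x=1 y=0 z=0 w=0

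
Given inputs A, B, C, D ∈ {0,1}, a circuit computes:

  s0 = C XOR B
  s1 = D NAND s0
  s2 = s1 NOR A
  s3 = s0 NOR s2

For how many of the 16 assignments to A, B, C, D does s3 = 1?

s3 = s0 NOR s2 must be 1, so both s0 = 0 and s2 = 0.
Enumerating the 16 input combinations, 8 give s3 = 1 and 8 give s3 = 0.

8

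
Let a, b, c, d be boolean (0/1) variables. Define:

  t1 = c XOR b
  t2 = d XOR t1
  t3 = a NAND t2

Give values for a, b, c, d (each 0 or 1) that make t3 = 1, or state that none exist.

t3 = a NAND t2 must be 1, so at least one of a, t2 is 0.
Check with a=1 b=0 c=1 d=1:
t1 = c XOR b = 1 XOR 0 = 1
t2 = d XOR t1 = 1 XOR 1 = 0
t3 = a NAND t2 = 1 NAND 0 = 1
So t3 = 1 as required.

a=1 b=0 c=1 d=1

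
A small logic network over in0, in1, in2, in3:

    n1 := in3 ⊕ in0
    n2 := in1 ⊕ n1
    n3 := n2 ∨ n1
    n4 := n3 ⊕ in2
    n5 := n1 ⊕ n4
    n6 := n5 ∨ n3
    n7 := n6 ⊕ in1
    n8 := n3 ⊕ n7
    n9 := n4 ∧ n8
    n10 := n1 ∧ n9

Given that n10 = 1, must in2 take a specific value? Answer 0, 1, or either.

n10 = n1 ∧ n9 must be 1, so both n1 = 1 and n9 = 1.
n1 = in3 ⊕ in0 must be 1, so in3 and in0 differ.
Every assignment with n10 = 1 has in2 = 0; there are 2 such assignment(s).
  in0=0, in1=1, in2=0, in3=1
  in0=1, in1=1, in2=0, in3=0

0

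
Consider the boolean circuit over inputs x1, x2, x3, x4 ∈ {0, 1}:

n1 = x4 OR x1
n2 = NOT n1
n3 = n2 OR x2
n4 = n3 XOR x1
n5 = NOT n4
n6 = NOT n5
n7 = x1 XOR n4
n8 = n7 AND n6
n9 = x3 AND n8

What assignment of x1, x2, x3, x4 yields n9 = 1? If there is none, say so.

Check with x1=0, x2=0, x3=1, x4=0:
n1 = x4 OR x1 = 0 OR 0 = 0
n2 = NOT n1 = NOT 0 = 1
n3 = n2 OR x2 = 1 OR 0 = 1
n4 = n3 XOR x1 = 1 XOR 0 = 1
n5 = NOT n4 = NOT 1 = 0
n6 = NOT n5 = NOT 0 = 1
n7 = x1 XOR n4 = 0 XOR 1 = 1
n8 = n7 AND n6 = 1 AND 1 = 1
n9 = x3 AND n8 = 1 AND 1 = 1
So n9 = 1 as required.

x1=0, x2=0, x3=1, x4=0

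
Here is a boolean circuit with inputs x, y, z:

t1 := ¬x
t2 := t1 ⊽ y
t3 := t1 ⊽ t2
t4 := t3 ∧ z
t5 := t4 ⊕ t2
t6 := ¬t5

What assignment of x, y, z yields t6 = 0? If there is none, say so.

t6 = ¬t5 must be 0, so t5 = 1.
Check with x=1 y=0 z=0:
t1 = ¬x = ¬1 = 0
t2 = t1 ⊽ y = 0 ⊽ 0 = 1
t3 = t1 ⊽ t2 = 0 ⊽ 1 = 0
t4 = t3 ∧ z = 0 ∧ 0 = 0
t5 = t4 ⊕ t2 = 0 ⊕ 1 = 1
t6 = ¬t5 = ¬1 = 0
So t6 = 0 as required.

x=1 y=0 z=0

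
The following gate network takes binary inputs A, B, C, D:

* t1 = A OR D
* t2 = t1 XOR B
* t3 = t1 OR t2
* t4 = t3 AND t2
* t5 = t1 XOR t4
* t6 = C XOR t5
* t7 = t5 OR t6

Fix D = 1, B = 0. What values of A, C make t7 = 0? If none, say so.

A=0 C=0

t7 = t5 OR t6 must be 0, so both t5 = 0 and t6 = 0.
Check with D = 1, B = 0 and A=0, C=0:
t1 = A OR D = 0 OR 1 = 1
t2 = t1 XOR B = 1 XOR 0 = 1
t3 = t1 OR t2 = 1 OR 1 = 1
t4 = t3 AND t2 = 1 AND 1 = 1
t5 = t1 XOR t4 = 1 XOR 1 = 0
t6 = C XOR t5 = 0 XOR 0 = 0
t7 = t5 OR t6 = 0 OR 0 = 0
So t7 = 0.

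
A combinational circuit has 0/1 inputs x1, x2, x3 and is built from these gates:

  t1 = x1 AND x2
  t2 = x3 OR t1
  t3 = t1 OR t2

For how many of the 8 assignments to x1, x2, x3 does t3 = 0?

t3 = t1 OR t2 must be 0, so both t1 = 0 and t2 = 0.
t1 = x1 AND x2 must be 0, so at least one of x1, x2 is 0.
Satisfying assignments:
  x1=0, x2=0, x3=0
  x1=0, x2=1, x3=0
  x1=1, x2=0, x3=0

3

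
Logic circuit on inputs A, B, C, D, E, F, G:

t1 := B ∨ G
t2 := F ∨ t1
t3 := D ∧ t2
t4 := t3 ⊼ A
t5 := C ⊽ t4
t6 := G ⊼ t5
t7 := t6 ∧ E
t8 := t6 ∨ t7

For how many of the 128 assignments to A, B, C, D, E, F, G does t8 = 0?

8

t8 = t6 ∨ t7 must be 0, so both t6 = 0 and t7 = 0.
Enumerating the 128 input combinations, 8 give t8 = 0 and 120 give t8 = 1.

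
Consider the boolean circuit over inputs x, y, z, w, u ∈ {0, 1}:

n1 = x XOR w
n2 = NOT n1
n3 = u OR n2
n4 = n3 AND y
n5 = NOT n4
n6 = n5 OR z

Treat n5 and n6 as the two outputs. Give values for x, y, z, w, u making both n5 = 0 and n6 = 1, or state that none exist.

Check with x=1 y=1 z=1 w=0 u=1:
n1 = x XOR w = 1 XOR 0 = 1
n2 = NOT n1 = NOT 1 = 0
n3 = u OR n2 = 1 OR 0 = 1
n4 = n3 AND y = 1 AND 1 = 1
n5 = NOT n4 = NOT 1 = 0
n6 = n5 OR z = 0 OR 1 = 1
So n5 = 0 and n6 = 1.

x=1 y=1 z=1 w=0 u=1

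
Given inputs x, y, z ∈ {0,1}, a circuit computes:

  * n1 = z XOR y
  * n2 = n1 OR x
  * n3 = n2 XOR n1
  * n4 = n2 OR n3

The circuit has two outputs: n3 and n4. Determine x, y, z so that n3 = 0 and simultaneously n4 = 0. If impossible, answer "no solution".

Check with x=0 y=0 z=0:
n1 = z XOR y = 0 XOR 0 = 0
n2 = n1 OR x = 0 OR 0 = 0
n3 = n2 XOR n1 = 0 XOR 0 = 0
n4 = n2 OR n3 = 0 OR 0 = 0
So n3 = 0 and n4 = 0.

x=0 y=0 z=0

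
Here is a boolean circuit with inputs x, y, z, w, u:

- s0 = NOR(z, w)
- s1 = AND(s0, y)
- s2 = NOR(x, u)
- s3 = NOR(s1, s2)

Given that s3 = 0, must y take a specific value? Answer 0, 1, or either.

either

Both values of y occur among assignments with s3 = 0:
  y=0: x=0, y=0, z=0, w=0, u=0
  y=1: x=0, y=1, z=0, w=0, u=0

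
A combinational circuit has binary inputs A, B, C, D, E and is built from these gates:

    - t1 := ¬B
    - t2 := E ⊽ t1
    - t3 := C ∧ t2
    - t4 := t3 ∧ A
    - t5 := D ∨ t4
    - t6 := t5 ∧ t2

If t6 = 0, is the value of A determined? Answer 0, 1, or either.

Both values of A occur among assignments with t6 = 0:
  A=0: A=0, B=0, C=0, D=0, E=0
  A=1: A=1, B=0, C=0, D=0, E=0

either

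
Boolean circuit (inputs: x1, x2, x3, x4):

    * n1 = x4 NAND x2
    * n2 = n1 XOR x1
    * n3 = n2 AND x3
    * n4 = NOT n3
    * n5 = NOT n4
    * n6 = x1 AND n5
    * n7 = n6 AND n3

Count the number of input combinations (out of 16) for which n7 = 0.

n7 = n6 AND n3 must be 0, so at least one of n6, n3 is 0.
Enumerating the 16 input combinations, 15 give n7 = 0 and 1 give n7 = 1.

15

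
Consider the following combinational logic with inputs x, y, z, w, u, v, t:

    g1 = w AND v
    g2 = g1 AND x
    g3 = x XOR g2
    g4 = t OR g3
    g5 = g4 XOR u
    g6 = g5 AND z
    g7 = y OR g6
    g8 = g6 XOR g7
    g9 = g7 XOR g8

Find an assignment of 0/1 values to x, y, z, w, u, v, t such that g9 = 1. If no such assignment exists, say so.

x=0, y=0, z=1, w=1, u=1, v=0, t=0

g9 = g7 XOR g8 must be 1, so g7 and g8 differ.
Check with x=0, y=0, z=1, w=1, u=1, v=0, t=0:
g1 = w AND v = 1 AND 0 = 0
g2 = g1 AND x = 0 AND 0 = 0
g3 = x XOR g2 = 0 XOR 0 = 0
g4 = t OR g3 = 0 OR 0 = 0
g5 = g4 XOR u = 0 XOR 1 = 1
g6 = g5 AND z = 1 AND 1 = 1
g7 = y OR g6 = 0 OR 1 = 1
g8 = g6 XOR g7 = 1 XOR 1 = 0
g9 = g7 XOR g8 = 1 XOR 0 = 1
So g9 = 1 as required.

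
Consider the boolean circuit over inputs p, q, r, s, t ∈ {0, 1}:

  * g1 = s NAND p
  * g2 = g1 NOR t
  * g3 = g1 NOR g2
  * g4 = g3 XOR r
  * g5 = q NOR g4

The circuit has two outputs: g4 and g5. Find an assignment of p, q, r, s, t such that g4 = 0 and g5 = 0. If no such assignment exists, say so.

p=1, q=1, r=0, s=0, t=1

Check with p=1, q=1, r=0, s=0, t=1:
g1 = s NAND p = 0 NAND 1 = 1
g2 = g1 NOR t = 1 NOR 1 = 0
g3 = g1 NOR g2 = 1 NOR 0 = 0
g4 = g3 XOR r = 0 XOR 0 = 0
g5 = q NOR g4 = 1 NOR 0 = 0
So g4 = 0 and g5 = 0.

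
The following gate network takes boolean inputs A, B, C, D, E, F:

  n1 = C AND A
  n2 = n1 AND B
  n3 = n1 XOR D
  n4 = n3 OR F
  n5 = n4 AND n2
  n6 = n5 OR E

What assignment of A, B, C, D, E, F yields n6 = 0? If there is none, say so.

A=0 B=0 C=0 D=1 E=0 F=1

n6 = n5 OR E must be 0, so both n5 = 0 and E = 0.
n5 = n4 AND n2 must be 0, so at least one of n4, n2 is 0.
Check with A=0 B=0 C=0 D=1 E=0 F=1:
n1 = C AND A = 0 AND 0 = 0
n2 = n1 AND B = 0 AND 0 = 0
n3 = n1 XOR D = 0 XOR 1 = 1
n4 = n3 OR F = 1 OR 1 = 1
n5 = n4 AND n2 = 1 AND 0 = 0
n6 = n5 OR E = 0 OR 0 = 0
So n6 = 0 as required.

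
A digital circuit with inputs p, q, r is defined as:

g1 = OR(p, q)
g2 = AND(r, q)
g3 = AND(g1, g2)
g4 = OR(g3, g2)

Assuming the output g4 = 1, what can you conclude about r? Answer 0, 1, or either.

g4 = OR(g3, g2) must be 1, so at least one of g3, g2 is 1.
Every assignment with g4 = 1 has r = 1; there are 2 such assignment(s).
  p=0, q=1, r=1
  p=1, q=1, r=1

1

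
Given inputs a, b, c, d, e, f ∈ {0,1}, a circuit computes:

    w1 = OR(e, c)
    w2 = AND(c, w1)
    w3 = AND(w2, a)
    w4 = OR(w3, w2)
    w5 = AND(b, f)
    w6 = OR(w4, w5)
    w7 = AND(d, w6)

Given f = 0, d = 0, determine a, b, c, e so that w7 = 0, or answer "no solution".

a=1, b=0, c=1, e=1

w7 = AND(d, w6) must be 0, so at least one of d, w6 is 0.
Check with f = 0, d = 0 and a=1, b=0, c=1, e=1:
w1 = OR(e, c) = OR(1, 1) = 1
w2 = AND(c, w1) = AND(1, 1) = 1
w3 = AND(w2, a) = AND(1, 1) = 1
w4 = OR(w3, w2) = OR(1, 1) = 1
w5 = AND(b, f) = AND(0, 0) = 0
w6 = OR(w4, w5) = OR(1, 0) = 1
w7 = AND(d, w6) = AND(0, 1) = 0
So w7 = 0.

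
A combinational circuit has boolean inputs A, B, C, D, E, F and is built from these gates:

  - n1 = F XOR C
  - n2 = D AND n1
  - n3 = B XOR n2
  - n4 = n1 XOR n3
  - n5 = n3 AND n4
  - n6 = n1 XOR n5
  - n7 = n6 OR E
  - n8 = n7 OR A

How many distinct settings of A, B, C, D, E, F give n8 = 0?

n8 = n7 OR A must be 0, so both n7 = 0 and A = 0.
Satisfying assignments:
  A=0, B=0, C=0, D=0, E=0, F=0
  A=0, B=0, C=0, D=1, E=0, F=0
  A=0, B=0, C=1, D=0, E=0, F=1
  A=0, B=0, C=1, D=1, E=0, F=1

4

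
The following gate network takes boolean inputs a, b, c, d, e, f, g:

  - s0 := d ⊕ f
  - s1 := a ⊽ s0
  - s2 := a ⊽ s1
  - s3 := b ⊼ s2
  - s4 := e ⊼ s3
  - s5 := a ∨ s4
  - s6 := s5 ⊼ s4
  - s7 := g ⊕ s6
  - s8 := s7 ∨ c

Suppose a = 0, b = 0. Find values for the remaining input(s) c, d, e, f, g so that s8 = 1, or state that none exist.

Check with a = 0, b = 0 and c=1, d=0, e=1, f=0, g=0:
s0 = d ⊕ f = 0 ⊕ 0 = 0
s1 = a ⊽ s0 = 0 ⊽ 0 = 1
s2 = a ⊽ s1 = 0 ⊽ 1 = 0
s3 = b ⊼ s2 = 0 ⊼ 0 = 1
s4 = e ⊼ s3 = 1 ⊼ 1 = 0
s5 = a ∨ s4 = 0 ∨ 0 = 0
s6 = s5 ⊼ s4 = 0 ⊼ 0 = 1
s7 = g ⊕ s6 = 0 ⊕ 1 = 1
s8 = s7 ∨ c = 1 ∨ 1 = 1
So s8 = 1.

c=1, d=0, e=1, f=0, g=0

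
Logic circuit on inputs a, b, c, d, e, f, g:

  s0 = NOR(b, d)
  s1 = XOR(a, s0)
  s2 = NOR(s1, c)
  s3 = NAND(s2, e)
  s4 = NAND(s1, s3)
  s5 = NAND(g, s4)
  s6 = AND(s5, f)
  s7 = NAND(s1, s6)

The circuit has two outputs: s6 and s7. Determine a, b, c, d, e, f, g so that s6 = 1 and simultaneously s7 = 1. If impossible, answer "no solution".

a=0, b=0, c=1, d=1, e=0, f=1, g=0

Check with a=0, b=0, c=1, d=1, e=0, f=1, g=0:
s0 = NOR(b, d) = NOR(0, 1) = 0
s1 = XOR(a, s0) = XOR(0, 0) = 0
s2 = NOR(s1, c) = NOR(0, 1) = 0
s3 = NAND(s2, e) = NAND(0, 0) = 1
s4 = NAND(s1, s3) = NAND(0, 1) = 1
s5 = NAND(g, s4) = NAND(0, 1) = 1
s6 = AND(s5, f) = AND(1, 1) = 1
s7 = NAND(s1, s6) = NAND(0, 1) = 1
So s6 = 1 and s7 = 1.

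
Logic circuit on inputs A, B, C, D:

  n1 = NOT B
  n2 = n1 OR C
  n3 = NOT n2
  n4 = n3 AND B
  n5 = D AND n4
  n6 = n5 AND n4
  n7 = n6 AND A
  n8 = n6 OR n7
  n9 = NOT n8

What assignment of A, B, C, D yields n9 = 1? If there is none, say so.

n9 = NOT n8 must be 1, so n8 = 0.
Check with A=1, B=0, C=1, D=1:
n1 = NOT B = NOT 0 = 1
n2 = n1 OR C = 1 OR 1 = 1
n3 = NOT n2 = NOT 1 = 0
n4 = n3 AND B = 0 AND 0 = 0
n5 = D AND n4 = 1 AND 0 = 0
n6 = n5 AND n4 = 0 AND 0 = 0
n7 = n6 AND A = 0 AND 1 = 0
n8 = n6 OR n7 = 0 OR 0 = 0
n9 = NOT n8 = NOT 0 = 1
So n9 = 1 as required.

A=1, B=0, C=1, D=1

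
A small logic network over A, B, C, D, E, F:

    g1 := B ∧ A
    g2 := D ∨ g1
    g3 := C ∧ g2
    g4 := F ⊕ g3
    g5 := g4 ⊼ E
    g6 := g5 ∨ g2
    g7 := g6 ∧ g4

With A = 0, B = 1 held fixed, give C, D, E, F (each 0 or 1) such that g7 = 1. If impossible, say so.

C=1, D=1, E=0, F=0

g7 = g6 ∧ g4 must be 1, so both g6 = 1 and g4 = 1.
Check with A = 0, B = 1 and C=1, D=1, E=0, F=0:
g1 = B ∧ A = 1 ∧ 0 = 0
g2 = D ∨ g1 = 1 ∨ 0 = 1
g3 = C ∧ g2 = 1 ∧ 1 = 1
g4 = F ⊕ g3 = 0 ⊕ 1 = 1
g5 = g4 ⊼ E = 1 ⊼ 0 = 1
g6 = g5 ∨ g2 = 1 ∨ 1 = 1
g7 = g6 ∧ g4 = 1 ∧ 1 = 1
So g7 = 1.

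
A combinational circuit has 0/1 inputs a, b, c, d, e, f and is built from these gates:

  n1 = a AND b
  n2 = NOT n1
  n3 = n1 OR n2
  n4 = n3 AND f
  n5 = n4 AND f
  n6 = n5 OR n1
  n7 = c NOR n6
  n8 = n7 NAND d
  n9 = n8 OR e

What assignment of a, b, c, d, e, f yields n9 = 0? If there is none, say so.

n9 = n8 OR e must be 0, so both n8 = 0 and e = 0.
n8 = n7 NAND d must be 0, so both n7 = 1 and d = 1.
Check with a=0, b=0, c=0, d=1, e=0, f=0:
n1 = a AND b = 0 AND 0 = 0
n2 = NOT n1 = NOT 0 = 1
n3 = n1 OR n2 = 0 OR 1 = 1
n4 = n3 AND f = 1 AND 0 = 0
n5 = n4 AND f = 0 AND 0 = 0
n6 = n5 OR n1 = 0 OR 0 = 0
n7 = c NOR n6 = 0 NOR 0 = 1
n8 = n7 NAND d = 1 NAND 1 = 0
n9 = n8 OR e = 0 OR 0 = 0
So n9 = 0 as required.

a=0, b=0, c=0, d=1, e=0, f=0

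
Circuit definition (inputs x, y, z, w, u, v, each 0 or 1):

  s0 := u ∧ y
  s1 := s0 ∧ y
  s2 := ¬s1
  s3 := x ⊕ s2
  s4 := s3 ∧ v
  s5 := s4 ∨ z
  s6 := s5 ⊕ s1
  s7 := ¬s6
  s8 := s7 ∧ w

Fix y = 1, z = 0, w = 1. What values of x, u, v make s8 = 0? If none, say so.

x=0 u=1 v=0

s8 = s7 ∧ w must be 0, so at least one of s7, w is 0.
Check with y = 1, z = 0, w = 1 and x=0, u=1, v=0:
s0 = u ∧ y = 1 ∧ 1 = 1
s1 = s0 ∧ y = 1 ∧ 1 = 1
s2 = ¬s1 = ¬1 = 0
s3 = x ⊕ s2 = 0 ⊕ 0 = 0
s4 = s3 ∧ v = 0 ∧ 0 = 0
s5 = s4 ∨ z = 0 ∨ 0 = 0
s6 = s5 ⊕ s1 = 0 ⊕ 1 = 1
s7 = ¬s6 = ¬1 = 0
s8 = s7 ∧ w = 0 ∧ 1 = 0
So s8 = 0.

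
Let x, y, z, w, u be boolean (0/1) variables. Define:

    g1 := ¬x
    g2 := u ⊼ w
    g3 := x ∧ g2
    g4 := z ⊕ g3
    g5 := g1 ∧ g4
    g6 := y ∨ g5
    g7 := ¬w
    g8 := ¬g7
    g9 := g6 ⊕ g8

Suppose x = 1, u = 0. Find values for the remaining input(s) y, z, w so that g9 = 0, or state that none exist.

y=0 z=0 w=0

Check with x = 1, u = 0 and y=0, z=0, w=0:
g1 = ¬x = ¬1 = 0
g2 = u ⊼ w = 0 ⊼ 0 = 1
g3 = x ∧ g2 = 1 ∧ 1 = 1
g4 = z ⊕ g3 = 0 ⊕ 1 = 1
g5 = g1 ∧ g4 = 0 ∧ 1 = 0
g6 = y ∨ g5 = 0 ∨ 0 = 0
g7 = ¬w = ¬0 = 1
g8 = ¬g7 = ¬1 = 0
g9 = g6 ⊕ g8 = 0 ⊕ 0 = 0
So g9 = 0.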